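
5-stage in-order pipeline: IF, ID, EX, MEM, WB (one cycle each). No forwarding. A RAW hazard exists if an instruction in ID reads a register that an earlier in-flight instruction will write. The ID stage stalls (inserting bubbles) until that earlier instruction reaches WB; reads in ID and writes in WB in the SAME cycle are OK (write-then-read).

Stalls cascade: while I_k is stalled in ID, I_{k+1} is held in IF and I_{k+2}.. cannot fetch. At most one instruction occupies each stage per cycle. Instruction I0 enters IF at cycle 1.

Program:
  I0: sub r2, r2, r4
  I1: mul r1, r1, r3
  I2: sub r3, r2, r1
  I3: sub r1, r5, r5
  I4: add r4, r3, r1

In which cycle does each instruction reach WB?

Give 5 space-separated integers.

I0 sub r2 <- r2,r4: IF@1 ID@2 stall=0 (-) EX@3 MEM@4 WB@5
I1 mul r1 <- r1,r3: IF@2 ID@3 stall=0 (-) EX@4 MEM@5 WB@6
I2 sub r3 <- r2,r1: IF@3 ID@4 stall=2 (RAW on I1.r1 (WB@6)) EX@7 MEM@8 WB@9
I3 sub r1 <- r5,r5: IF@4 ID@7 stall=0 (-) EX@8 MEM@9 WB@10
I4 add r4 <- r3,r1: IF@7 ID@8 stall=2 (RAW on I3.r1 (WB@10)) EX@11 MEM@12 WB@13

Answer: 5 6 9 10 13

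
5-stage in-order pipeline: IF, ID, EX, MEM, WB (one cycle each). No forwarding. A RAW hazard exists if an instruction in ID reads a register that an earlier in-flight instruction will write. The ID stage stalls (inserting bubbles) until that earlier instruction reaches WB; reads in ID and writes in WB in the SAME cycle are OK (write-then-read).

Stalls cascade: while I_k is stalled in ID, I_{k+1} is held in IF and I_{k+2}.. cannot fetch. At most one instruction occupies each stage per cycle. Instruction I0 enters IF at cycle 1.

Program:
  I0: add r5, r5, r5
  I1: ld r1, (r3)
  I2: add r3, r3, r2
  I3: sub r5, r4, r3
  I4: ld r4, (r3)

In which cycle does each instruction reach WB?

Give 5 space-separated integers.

Answer: 5 6 7 10 11

Derivation:
I0 add r5 <- r5,r5: IF@1 ID@2 stall=0 (-) EX@3 MEM@4 WB@5
I1 ld r1 <- r3: IF@2 ID@3 stall=0 (-) EX@4 MEM@5 WB@6
I2 add r3 <- r3,r2: IF@3 ID@4 stall=0 (-) EX@5 MEM@6 WB@7
I3 sub r5 <- r4,r3: IF@4 ID@5 stall=2 (RAW on I2.r3 (WB@7)) EX@8 MEM@9 WB@10
I4 ld r4 <- r3: IF@5 ID@8 stall=0 (-) EX@9 MEM@10 WB@11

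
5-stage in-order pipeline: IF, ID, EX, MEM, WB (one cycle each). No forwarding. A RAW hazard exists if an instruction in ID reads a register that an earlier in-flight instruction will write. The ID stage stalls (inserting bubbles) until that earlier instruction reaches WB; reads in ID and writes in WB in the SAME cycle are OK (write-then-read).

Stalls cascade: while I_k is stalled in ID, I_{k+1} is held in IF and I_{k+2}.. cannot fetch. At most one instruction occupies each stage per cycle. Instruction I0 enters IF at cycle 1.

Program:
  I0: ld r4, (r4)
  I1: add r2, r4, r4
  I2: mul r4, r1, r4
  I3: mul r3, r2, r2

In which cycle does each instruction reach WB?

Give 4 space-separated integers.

I0 ld r4 <- r4: IF@1 ID@2 stall=0 (-) EX@3 MEM@4 WB@5
I1 add r2 <- r4,r4: IF@2 ID@3 stall=2 (RAW on I0.r4 (WB@5)) EX@6 MEM@7 WB@8
I2 mul r4 <- r1,r4: IF@3 ID@6 stall=0 (-) EX@7 MEM@8 WB@9
I3 mul r3 <- r2,r2: IF@6 ID@7 stall=1 (RAW on I1.r2 (WB@8)) EX@9 MEM@10 WB@11

Answer: 5 8 9 11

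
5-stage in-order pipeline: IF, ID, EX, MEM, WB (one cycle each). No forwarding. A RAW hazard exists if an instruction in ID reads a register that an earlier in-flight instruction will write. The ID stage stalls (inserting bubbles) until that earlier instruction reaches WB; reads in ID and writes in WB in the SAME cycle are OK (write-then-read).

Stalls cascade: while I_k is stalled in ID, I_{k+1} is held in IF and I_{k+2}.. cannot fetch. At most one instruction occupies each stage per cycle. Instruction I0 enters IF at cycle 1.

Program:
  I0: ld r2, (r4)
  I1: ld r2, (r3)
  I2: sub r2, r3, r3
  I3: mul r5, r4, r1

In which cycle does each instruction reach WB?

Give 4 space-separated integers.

I0 ld r2 <- r4: IF@1 ID@2 stall=0 (-) EX@3 MEM@4 WB@5
I1 ld r2 <- r3: IF@2 ID@3 stall=0 (-) EX@4 MEM@5 WB@6
I2 sub r2 <- r3,r3: IF@3 ID@4 stall=0 (-) EX@5 MEM@6 WB@7
I3 mul r5 <- r4,r1: IF@4 ID@5 stall=0 (-) EX@6 MEM@7 WB@8

Answer: 5 6 7 8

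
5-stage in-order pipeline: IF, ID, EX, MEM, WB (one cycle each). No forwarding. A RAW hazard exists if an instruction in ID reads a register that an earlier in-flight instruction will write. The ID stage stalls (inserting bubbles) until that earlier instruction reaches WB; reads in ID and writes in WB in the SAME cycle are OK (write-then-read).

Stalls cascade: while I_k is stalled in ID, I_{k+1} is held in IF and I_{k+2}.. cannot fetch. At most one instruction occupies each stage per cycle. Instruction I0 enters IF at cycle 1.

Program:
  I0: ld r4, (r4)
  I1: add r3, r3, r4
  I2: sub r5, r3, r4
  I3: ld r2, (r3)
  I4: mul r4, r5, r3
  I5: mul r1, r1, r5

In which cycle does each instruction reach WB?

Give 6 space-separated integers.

Answer: 5 8 11 12 14 15

Derivation:
I0 ld r4 <- r4: IF@1 ID@2 stall=0 (-) EX@3 MEM@4 WB@5
I1 add r3 <- r3,r4: IF@2 ID@3 stall=2 (RAW on I0.r4 (WB@5)) EX@6 MEM@7 WB@8
I2 sub r5 <- r3,r4: IF@3 ID@6 stall=2 (RAW on I1.r3 (WB@8)) EX@9 MEM@10 WB@11
I3 ld r2 <- r3: IF@6 ID@9 stall=0 (-) EX@10 MEM@11 WB@12
I4 mul r4 <- r5,r3: IF@9 ID@10 stall=1 (RAW on I2.r5 (WB@11)) EX@12 MEM@13 WB@14
I5 mul r1 <- r1,r5: IF@10 ID@12 stall=0 (-) EX@13 MEM@14 WB@15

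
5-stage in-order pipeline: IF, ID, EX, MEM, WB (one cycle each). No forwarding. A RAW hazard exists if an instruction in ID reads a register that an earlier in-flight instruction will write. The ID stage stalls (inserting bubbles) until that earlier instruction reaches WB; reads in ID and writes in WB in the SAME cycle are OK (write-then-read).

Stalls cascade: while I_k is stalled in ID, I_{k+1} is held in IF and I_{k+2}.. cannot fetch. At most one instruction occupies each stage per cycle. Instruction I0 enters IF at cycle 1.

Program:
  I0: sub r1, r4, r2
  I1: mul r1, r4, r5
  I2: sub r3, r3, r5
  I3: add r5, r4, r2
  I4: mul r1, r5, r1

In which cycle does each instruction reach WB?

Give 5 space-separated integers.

Answer: 5 6 7 8 11

Derivation:
I0 sub r1 <- r4,r2: IF@1 ID@2 stall=0 (-) EX@3 MEM@4 WB@5
I1 mul r1 <- r4,r5: IF@2 ID@3 stall=0 (-) EX@4 MEM@5 WB@6
I2 sub r3 <- r3,r5: IF@3 ID@4 stall=0 (-) EX@5 MEM@6 WB@7
I3 add r5 <- r4,r2: IF@4 ID@5 stall=0 (-) EX@6 MEM@7 WB@8
I4 mul r1 <- r5,r1: IF@5 ID@6 stall=2 (RAW on I3.r5 (WB@8)) EX@9 MEM@10 WB@11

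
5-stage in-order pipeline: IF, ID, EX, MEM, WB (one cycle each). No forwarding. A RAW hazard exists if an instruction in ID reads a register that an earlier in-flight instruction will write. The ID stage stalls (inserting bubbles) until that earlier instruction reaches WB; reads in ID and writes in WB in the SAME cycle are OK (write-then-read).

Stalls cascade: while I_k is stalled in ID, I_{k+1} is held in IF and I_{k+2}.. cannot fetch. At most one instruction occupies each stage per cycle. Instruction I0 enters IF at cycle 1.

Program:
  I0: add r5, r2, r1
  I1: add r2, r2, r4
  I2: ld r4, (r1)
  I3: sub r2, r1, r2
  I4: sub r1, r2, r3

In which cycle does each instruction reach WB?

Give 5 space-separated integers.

Answer: 5 6 7 9 12

Derivation:
I0 add r5 <- r2,r1: IF@1 ID@2 stall=0 (-) EX@3 MEM@4 WB@5
I1 add r2 <- r2,r4: IF@2 ID@3 stall=0 (-) EX@4 MEM@5 WB@6
I2 ld r4 <- r1: IF@3 ID@4 stall=0 (-) EX@5 MEM@6 WB@7
I3 sub r2 <- r1,r2: IF@4 ID@5 stall=1 (RAW on I1.r2 (WB@6)) EX@7 MEM@8 WB@9
I4 sub r1 <- r2,r3: IF@5 ID@7 stall=2 (RAW on I3.r2 (WB@9)) EX@10 MEM@11 WB@12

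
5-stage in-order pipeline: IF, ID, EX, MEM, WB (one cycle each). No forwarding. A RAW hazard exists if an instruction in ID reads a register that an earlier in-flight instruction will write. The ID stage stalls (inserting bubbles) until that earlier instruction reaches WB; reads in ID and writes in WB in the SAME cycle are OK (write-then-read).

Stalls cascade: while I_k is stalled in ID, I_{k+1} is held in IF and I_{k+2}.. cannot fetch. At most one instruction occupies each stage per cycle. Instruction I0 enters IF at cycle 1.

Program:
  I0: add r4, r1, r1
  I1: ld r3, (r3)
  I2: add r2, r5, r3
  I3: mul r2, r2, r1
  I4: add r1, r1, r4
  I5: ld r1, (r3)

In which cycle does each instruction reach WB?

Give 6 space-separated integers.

I0 add r4 <- r1,r1: IF@1 ID@2 stall=0 (-) EX@3 MEM@4 WB@5
I1 ld r3 <- r3: IF@2 ID@3 stall=0 (-) EX@4 MEM@5 WB@6
I2 add r2 <- r5,r3: IF@3 ID@4 stall=2 (RAW on I1.r3 (WB@6)) EX@7 MEM@8 WB@9
I3 mul r2 <- r2,r1: IF@4 ID@7 stall=2 (RAW on I2.r2 (WB@9)) EX@10 MEM@11 WB@12
I4 add r1 <- r1,r4: IF@7 ID@10 stall=0 (-) EX@11 MEM@12 WB@13
I5 ld r1 <- r3: IF@10 ID@11 stall=0 (-) EX@12 MEM@13 WB@14

Answer: 5 6 9 12 13 14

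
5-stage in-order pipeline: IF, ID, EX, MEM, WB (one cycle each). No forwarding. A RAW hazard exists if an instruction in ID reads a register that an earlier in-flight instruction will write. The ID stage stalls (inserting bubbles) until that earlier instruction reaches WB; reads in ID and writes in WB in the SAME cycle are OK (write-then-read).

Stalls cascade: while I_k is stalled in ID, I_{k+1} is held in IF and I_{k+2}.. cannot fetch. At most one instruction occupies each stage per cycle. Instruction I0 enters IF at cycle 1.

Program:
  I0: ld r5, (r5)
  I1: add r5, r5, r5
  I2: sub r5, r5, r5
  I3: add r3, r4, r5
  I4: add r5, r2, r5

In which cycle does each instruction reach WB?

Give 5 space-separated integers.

Answer: 5 8 11 14 15

Derivation:
I0 ld r5 <- r5: IF@1 ID@2 stall=0 (-) EX@3 MEM@4 WB@5
I1 add r5 <- r5,r5: IF@2 ID@3 stall=2 (RAW on I0.r5 (WB@5)) EX@6 MEM@7 WB@8
I2 sub r5 <- r5,r5: IF@3 ID@6 stall=2 (RAW on I1.r5 (WB@8)) EX@9 MEM@10 WB@11
I3 add r3 <- r4,r5: IF@6 ID@9 stall=2 (RAW on I2.r5 (WB@11)) EX@12 MEM@13 WB@14
I4 add r5 <- r2,r5: IF@9 ID@12 stall=0 (-) EX@13 MEM@14 WB@15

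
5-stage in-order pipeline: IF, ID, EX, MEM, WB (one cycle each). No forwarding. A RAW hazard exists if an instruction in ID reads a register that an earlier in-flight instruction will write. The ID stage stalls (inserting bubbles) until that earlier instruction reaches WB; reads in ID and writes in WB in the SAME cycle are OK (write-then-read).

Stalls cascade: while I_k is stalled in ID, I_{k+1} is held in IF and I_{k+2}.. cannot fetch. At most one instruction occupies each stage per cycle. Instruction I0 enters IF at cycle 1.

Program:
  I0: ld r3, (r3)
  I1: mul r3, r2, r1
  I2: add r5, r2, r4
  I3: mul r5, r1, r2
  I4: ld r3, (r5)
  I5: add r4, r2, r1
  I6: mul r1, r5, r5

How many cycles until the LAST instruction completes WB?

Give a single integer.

I0 ld r3 <- r3: IF@1 ID@2 stall=0 (-) EX@3 MEM@4 WB@5
I1 mul r3 <- r2,r1: IF@2 ID@3 stall=0 (-) EX@4 MEM@5 WB@6
I2 add r5 <- r2,r4: IF@3 ID@4 stall=0 (-) EX@5 MEM@6 WB@7
I3 mul r5 <- r1,r2: IF@4 ID@5 stall=0 (-) EX@6 MEM@7 WB@8
I4 ld r3 <- r5: IF@5 ID@6 stall=2 (RAW on I3.r5 (WB@8)) EX@9 MEM@10 WB@11
I5 add r4 <- r2,r1: IF@6 ID@9 stall=0 (-) EX@10 MEM@11 WB@12
I6 mul r1 <- r5,r5: IF@9 ID@10 stall=0 (-) EX@11 MEM@12 WB@13

Answer: 13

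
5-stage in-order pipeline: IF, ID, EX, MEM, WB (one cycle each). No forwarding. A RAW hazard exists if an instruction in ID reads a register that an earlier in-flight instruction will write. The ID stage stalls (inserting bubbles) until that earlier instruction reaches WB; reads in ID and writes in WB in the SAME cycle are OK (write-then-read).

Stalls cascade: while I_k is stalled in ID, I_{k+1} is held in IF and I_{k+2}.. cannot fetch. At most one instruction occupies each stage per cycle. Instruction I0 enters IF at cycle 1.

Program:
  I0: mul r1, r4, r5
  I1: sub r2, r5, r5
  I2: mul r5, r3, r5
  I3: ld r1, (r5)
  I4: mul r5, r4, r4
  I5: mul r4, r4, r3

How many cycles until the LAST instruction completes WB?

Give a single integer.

I0 mul r1 <- r4,r5: IF@1 ID@2 stall=0 (-) EX@3 MEM@4 WB@5
I1 sub r2 <- r5,r5: IF@2 ID@3 stall=0 (-) EX@4 MEM@5 WB@6
I2 mul r5 <- r3,r5: IF@3 ID@4 stall=0 (-) EX@5 MEM@6 WB@7
I3 ld r1 <- r5: IF@4 ID@5 stall=2 (RAW on I2.r5 (WB@7)) EX@8 MEM@9 WB@10
I4 mul r5 <- r4,r4: IF@5 ID@8 stall=0 (-) EX@9 MEM@10 WB@11
I5 mul r4 <- r4,r3: IF@8 ID@9 stall=0 (-) EX@10 MEM@11 WB@12

Answer: 12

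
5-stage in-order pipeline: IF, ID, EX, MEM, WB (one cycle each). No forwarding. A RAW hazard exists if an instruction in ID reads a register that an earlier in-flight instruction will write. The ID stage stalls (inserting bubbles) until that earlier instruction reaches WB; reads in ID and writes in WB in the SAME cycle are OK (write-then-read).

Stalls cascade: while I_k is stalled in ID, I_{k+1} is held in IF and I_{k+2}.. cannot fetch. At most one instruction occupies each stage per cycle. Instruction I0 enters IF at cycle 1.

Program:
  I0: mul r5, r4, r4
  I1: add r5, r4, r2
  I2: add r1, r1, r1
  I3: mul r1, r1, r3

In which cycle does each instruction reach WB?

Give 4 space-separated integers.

I0 mul r5 <- r4,r4: IF@1 ID@2 stall=0 (-) EX@3 MEM@4 WB@5
I1 add r5 <- r4,r2: IF@2 ID@3 stall=0 (-) EX@4 MEM@5 WB@6
I2 add r1 <- r1,r1: IF@3 ID@4 stall=0 (-) EX@5 MEM@6 WB@7
I3 mul r1 <- r1,r3: IF@4 ID@5 stall=2 (RAW on I2.r1 (WB@7)) EX@8 MEM@9 WB@10

Answer: 5 6 7 10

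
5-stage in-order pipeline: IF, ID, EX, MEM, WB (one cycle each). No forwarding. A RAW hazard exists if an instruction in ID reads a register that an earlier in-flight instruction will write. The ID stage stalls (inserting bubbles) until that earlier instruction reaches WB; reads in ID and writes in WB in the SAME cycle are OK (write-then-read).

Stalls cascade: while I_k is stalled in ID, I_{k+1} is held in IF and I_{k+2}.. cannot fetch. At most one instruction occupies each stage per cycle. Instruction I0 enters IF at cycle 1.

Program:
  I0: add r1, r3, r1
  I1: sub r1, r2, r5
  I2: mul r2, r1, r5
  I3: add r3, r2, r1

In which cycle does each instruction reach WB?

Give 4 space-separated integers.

I0 add r1 <- r3,r1: IF@1 ID@2 stall=0 (-) EX@3 MEM@4 WB@5
I1 sub r1 <- r2,r5: IF@2 ID@3 stall=0 (-) EX@4 MEM@5 WB@6
I2 mul r2 <- r1,r5: IF@3 ID@4 stall=2 (RAW on I1.r1 (WB@6)) EX@7 MEM@8 WB@9
I3 add r3 <- r2,r1: IF@4 ID@7 stall=2 (RAW on I2.r2 (WB@9)) EX@10 MEM@11 WB@12

Answer: 5 6 9 12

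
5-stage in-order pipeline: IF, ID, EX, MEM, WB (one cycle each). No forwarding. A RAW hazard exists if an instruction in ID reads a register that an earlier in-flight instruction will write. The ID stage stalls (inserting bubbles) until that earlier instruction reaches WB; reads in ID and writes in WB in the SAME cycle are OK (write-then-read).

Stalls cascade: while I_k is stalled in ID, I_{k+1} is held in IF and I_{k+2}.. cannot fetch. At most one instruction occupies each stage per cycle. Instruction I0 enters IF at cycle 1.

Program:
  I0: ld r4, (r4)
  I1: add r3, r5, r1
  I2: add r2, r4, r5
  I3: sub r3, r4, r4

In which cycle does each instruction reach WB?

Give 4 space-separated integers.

Answer: 5 6 8 9

Derivation:
I0 ld r4 <- r4: IF@1 ID@2 stall=0 (-) EX@3 MEM@4 WB@5
I1 add r3 <- r5,r1: IF@2 ID@3 stall=0 (-) EX@4 MEM@5 WB@6
I2 add r2 <- r4,r5: IF@3 ID@4 stall=1 (RAW on I0.r4 (WB@5)) EX@6 MEM@7 WB@8
I3 sub r3 <- r4,r4: IF@4 ID@6 stall=0 (-) EX@7 MEM@8 WB@9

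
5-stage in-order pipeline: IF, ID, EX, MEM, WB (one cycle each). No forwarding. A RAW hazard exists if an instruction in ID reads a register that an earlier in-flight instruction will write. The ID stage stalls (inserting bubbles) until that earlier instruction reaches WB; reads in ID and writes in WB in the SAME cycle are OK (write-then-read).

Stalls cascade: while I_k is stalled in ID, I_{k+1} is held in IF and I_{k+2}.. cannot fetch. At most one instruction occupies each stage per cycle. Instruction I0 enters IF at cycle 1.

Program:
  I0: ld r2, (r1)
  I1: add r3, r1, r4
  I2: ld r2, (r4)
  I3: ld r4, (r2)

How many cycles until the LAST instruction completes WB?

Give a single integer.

I0 ld r2 <- r1: IF@1 ID@2 stall=0 (-) EX@3 MEM@4 WB@5
I1 add r3 <- r1,r4: IF@2 ID@3 stall=0 (-) EX@4 MEM@5 WB@6
I2 ld r2 <- r4: IF@3 ID@4 stall=0 (-) EX@5 MEM@6 WB@7
I3 ld r4 <- r2: IF@4 ID@5 stall=2 (RAW on I2.r2 (WB@7)) EX@8 MEM@9 WB@10

Answer: 10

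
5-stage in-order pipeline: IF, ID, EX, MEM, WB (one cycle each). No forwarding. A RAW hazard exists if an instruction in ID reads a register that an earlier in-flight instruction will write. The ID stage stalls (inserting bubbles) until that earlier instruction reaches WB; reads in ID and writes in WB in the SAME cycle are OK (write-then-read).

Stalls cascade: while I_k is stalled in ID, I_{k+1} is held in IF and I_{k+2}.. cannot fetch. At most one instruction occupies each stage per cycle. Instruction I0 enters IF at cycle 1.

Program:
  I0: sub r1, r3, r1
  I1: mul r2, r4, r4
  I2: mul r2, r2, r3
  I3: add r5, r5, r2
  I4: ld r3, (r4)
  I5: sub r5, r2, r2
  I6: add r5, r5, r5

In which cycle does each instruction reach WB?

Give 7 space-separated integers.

I0 sub r1 <- r3,r1: IF@1 ID@2 stall=0 (-) EX@3 MEM@4 WB@5
I1 mul r2 <- r4,r4: IF@2 ID@3 stall=0 (-) EX@4 MEM@5 WB@6
I2 mul r2 <- r2,r3: IF@3 ID@4 stall=2 (RAW on I1.r2 (WB@6)) EX@7 MEM@8 WB@9
I3 add r5 <- r5,r2: IF@4 ID@7 stall=2 (RAW on I2.r2 (WB@9)) EX@10 MEM@11 WB@12
I4 ld r3 <- r4: IF@7 ID@10 stall=0 (-) EX@11 MEM@12 WB@13
I5 sub r5 <- r2,r2: IF@10 ID@11 stall=0 (-) EX@12 MEM@13 WB@14
I6 add r5 <- r5,r5: IF@11 ID@12 stall=2 (RAW on I5.r5 (WB@14)) EX@15 MEM@16 WB@17

Answer: 5 6 9 12 13 14 17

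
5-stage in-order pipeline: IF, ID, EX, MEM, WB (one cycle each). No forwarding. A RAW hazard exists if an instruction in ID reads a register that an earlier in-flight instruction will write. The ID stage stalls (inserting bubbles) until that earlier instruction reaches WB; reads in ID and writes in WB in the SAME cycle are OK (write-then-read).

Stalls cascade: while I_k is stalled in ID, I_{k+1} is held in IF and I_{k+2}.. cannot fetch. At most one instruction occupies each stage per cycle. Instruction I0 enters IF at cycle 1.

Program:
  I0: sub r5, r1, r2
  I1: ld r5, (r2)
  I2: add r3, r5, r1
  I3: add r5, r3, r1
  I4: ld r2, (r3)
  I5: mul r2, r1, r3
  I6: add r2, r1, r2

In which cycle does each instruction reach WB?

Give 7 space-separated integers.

Answer: 5 6 9 12 13 14 17

Derivation:
I0 sub r5 <- r1,r2: IF@1 ID@2 stall=0 (-) EX@3 MEM@4 WB@5
I1 ld r5 <- r2: IF@2 ID@3 stall=0 (-) EX@4 MEM@5 WB@6
I2 add r3 <- r5,r1: IF@3 ID@4 stall=2 (RAW on I1.r5 (WB@6)) EX@7 MEM@8 WB@9
I3 add r5 <- r3,r1: IF@4 ID@7 stall=2 (RAW on I2.r3 (WB@9)) EX@10 MEM@11 WB@12
I4 ld r2 <- r3: IF@7 ID@10 stall=0 (-) EX@11 MEM@12 WB@13
I5 mul r2 <- r1,r3: IF@10 ID@11 stall=0 (-) EX@12 MEM@13 WB@14
I6 add r2 <- r1,r2: IF@11 ID@12 stall=2 (RAW on I5.r2 (WB@14)) EX@15 MEM@16 WB@17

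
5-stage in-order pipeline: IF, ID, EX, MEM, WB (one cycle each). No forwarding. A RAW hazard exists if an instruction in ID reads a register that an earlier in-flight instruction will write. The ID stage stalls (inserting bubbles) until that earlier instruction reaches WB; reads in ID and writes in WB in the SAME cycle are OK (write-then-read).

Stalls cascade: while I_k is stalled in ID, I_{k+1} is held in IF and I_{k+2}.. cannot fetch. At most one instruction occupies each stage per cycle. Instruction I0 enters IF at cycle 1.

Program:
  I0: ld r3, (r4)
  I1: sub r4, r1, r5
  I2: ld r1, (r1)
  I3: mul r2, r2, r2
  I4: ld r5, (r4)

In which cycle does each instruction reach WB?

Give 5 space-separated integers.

Answer: 5 6 7 8 9

Derivation:
I0 ld r3 <- r4: IF@1 ID@2 stall=0 (-) EX@3 MEM@4 WB@5
I1 sub r4 <- r1,r5: IF@2 ID@3 stall=0 (-) EX@4 MEM@5 WB@6
I2 ld r1 <- r1: IF@3 ID@4 stall=0 (-) EX@5 MEM@6 WB@7
I3 mul r2 <- r2,r2: IF@4 ID@5 stall=0 (-) EX@6 MEM@7 WB@8
I4 ld r5 <- r4: IF@5 ID@6 stall=0 (-) EX@7 MEM@8 WB@9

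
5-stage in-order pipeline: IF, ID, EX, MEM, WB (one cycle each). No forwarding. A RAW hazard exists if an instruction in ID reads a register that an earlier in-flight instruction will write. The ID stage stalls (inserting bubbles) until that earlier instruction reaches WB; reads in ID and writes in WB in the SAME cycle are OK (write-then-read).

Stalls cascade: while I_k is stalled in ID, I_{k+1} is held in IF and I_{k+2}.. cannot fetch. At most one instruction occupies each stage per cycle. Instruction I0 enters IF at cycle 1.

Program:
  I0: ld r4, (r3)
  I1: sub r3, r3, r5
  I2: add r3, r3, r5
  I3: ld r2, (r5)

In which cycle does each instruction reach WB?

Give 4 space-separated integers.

Answer: 5 6 9 10

Derivation:
I0 ld r4 <- r3: IF@1 ID@2 stall=0 (-) EX@3 MEM@4 WB@5
I1 sub r3 <- r3,r5: IF@2 ID@3 stall=0 (-) EX@4 MEM@5 WB@6
I2 add r3 <- r3,r5: IF@3 ID@4 stall=2 (RAW on I1.r3 (WB@6)) EX@7 MEM@8 WB@9
I3 ld r2 <- r5: IF@4 ID@7 stall=0 (-) EX@8 MEM@9 WB@10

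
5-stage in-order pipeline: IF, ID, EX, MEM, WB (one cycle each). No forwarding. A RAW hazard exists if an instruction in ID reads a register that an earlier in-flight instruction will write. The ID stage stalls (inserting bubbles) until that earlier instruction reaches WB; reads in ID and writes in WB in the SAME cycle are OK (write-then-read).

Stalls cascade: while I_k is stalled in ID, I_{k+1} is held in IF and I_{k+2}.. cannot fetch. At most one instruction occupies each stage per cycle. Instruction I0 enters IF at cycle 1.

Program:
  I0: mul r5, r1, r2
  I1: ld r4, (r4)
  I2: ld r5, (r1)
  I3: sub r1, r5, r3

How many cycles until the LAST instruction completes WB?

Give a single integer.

Answer: 10

Derivation:
I0 mul r5 <- r1,r2: IF@1 ID@2 stall=0 (-) EX@3 MEM@4 WB@5
I1 ld r4 <- r4: IF@2 ID@3 stall=0 (-) EX@4 MEM@5 WB@6
I2 ld r5 <- r1: IF@3 ID@4 stall=0 (-) EX@5 MEM@6 WB@7
I3 sub r1 <- r5,r3: IF@4 ID@5 stall=2 (RAW on I2.r5 (WB@7)) EX@8 MEM@9 WB@10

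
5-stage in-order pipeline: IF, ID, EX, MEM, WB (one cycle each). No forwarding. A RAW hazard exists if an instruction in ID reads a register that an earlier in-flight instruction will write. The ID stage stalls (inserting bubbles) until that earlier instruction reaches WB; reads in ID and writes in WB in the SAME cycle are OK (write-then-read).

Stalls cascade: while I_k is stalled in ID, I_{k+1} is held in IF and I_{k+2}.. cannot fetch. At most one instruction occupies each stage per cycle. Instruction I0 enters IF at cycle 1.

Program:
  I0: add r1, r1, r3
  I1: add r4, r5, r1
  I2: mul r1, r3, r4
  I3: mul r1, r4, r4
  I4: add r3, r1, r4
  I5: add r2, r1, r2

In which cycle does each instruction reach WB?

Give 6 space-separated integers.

I0 add r1 <- r1,r3: IF@1 ID@2 stall=0 (-) EX@3 MEM@4 WB@5
I1 add r4 <- r5,r1: IF@2 ID@3 stall=2 (RAW on I0.r1 (WB@5)) EX@6 MEM@7 WB@8
I2 mul r1 <- r3,r4: IF@3 ID@6 stall=2 (RAW on I1.r4 (WB@8)) EX@9 MEM@10 WB@11
I3 mul r1 <- r4,r4: IF@6 ID@9 stall=0 (-) EX@10 MEM@11 WB@12
I4 add r3 <- r1,r4: IF@9 ID@10 stall=2 (RAW on I3.r1 (WB@12)) EX@13 MEM@14 WB@15
I5 add r2 <- r1,r2: IF@10 ID@13 stall=0 (-) EX@14 MEM@15 WB@16

Answer: 5 8 11 12 15 16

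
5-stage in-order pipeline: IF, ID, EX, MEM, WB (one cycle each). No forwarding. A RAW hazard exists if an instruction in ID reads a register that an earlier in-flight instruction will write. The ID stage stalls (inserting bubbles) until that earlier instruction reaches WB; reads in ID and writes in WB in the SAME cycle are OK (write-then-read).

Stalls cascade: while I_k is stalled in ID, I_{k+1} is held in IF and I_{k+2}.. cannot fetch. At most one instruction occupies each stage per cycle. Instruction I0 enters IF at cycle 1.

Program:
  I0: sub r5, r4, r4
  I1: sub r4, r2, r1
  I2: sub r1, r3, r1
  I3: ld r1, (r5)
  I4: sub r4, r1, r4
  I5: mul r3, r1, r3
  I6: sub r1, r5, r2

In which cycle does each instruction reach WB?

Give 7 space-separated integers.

Answer: 5 6 7 8 11 12 13

Derivation:
I0 sub r5 <- r4,r4: IF@1 ID@2 stall=0 (-) EX@3 MEM@4 WB@5
I1 sub r4 <- r2,r1: IF@2 ID@3 stall=0 (-) EX@4 MEM@5 WB@6
I2 sub r1 <- r3,r1: IF@3 ID@4 stall=0 (-) EX@5 MEM@6 WB@7
I3 ld r1 <- r5: IF@4 ID@5 stall=0 (-) EX@6 MEM@7 WB@8
I4 sub r4 <- r1,r4: IF@5 ID@6 stall=2 (RAW on I3.r1 (WB@8)) EX@9 MEM@10 WB@11
I5 mul r3 <- r1,r3: IF@6 ID@9 stall=0 (-) EX@10 MEM@11 WB@12
I6 sub r1 <- r5,r2: IF@9 ID@10 stall=0 (-) EX@11 MEM@12 WB@13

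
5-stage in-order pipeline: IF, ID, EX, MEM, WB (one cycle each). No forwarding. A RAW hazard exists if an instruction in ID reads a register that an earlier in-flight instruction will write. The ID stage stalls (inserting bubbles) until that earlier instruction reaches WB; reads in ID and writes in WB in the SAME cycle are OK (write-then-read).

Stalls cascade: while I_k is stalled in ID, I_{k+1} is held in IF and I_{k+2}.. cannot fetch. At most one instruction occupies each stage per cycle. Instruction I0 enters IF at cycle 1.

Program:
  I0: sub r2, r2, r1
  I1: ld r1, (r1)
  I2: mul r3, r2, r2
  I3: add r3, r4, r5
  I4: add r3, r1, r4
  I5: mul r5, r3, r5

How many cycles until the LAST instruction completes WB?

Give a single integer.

Answer: 13

Derivation:
I0 sub r2 <- r2,r1: IF@1 ID@2 stall=0 (-) EX@3 MEM@4 WB@5
I1 ld r1 <- r1: IF@2 ID@3 stall=0 (-) EX@4 MEM@5 WB@6
I2 mul r3 <- r2,r2: IF@3 ID@4 stall=1 (RAW on I0.r2 (WB@5)) EX@6 MEM@7 WB@8
I3 add r3 <- r4,r5: IF@4 ID@6 stall=0 (-) EX@7 MEM@8 WB@9
I4 add r3 <- r1,r4: IF@6 ID@7 stall=0 (-) EX@8 MEM@9 WB@10
I5 mul r5 <- r3,r5: IF@7 ID@8 stall=2 (RAW on I4.r3 (WB@10)) EX@11 MEM@12 WB@13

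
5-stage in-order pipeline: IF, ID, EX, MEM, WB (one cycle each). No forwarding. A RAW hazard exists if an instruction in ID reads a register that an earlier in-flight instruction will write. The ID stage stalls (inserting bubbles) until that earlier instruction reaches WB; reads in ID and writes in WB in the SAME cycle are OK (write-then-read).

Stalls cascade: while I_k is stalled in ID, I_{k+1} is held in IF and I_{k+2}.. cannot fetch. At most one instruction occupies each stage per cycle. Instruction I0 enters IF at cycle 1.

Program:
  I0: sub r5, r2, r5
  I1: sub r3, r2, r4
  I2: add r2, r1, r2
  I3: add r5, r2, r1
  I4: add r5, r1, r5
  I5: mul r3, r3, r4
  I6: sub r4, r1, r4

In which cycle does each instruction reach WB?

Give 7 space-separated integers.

I0 sub r5 <- r2,r5: IF@1 ID@2 stall=0 (-) EX@3 MEM@4 WB@5
I1 sub r3 <- r2,r4: IF@2 ID@3 stall=0 (-) EX@4 MEM@5 WB@6
I2 add r2 <- r1,r2: IF@3 ID@4 stall=0 (-) EX@5 MEM@6 WB@7
I3 add r5 <- r2,r1: IF@4 ID@5 stall=2 (RAW on I2.r2 (WB@7)) EX@8 MEM@9 WB@10
I4 add r5 <- r1,r5: IF@5 ID@8 stall=2 (RAW on I3.r5 (WB@10)) EX@11 MEM@12 WB@13
I5 mul r3 <- r3,r4: IF@8 ID@11 stall=0 (-) EX@12 MEM@13 WB@14
I6 sub r4 <- r1,r4: IF@11 ID@12 stall=0 (-) EX@13 MEM@14 WB@15

Answer: 5 6 7 10 13 14 15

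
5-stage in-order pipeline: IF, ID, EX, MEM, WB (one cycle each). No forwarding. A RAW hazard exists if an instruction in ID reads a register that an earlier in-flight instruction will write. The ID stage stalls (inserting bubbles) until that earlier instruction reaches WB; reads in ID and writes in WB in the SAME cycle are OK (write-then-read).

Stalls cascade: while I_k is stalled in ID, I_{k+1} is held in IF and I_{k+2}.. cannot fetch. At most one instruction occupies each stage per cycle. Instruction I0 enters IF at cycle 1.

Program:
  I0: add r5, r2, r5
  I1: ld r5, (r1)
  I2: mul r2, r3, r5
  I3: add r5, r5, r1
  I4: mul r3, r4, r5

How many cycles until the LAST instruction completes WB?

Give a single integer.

I0 add r5 <- r2,r5: IF@1 ID@2 stall=0 (-) EX@3 MEM@4 WB@5
I1 ld r5 <- r1: IF@2 ID@3 stall=0 (-) EX@4 MEM@5 WB@6
I2 mul r2 <- r3,r5: IF@3 ID@4 stall=2 (RAW on I1.r5 (WB@6)) EX@7 MEM@8 WB@9
I3 add r5 <- r5,r1: IF@4 ID@7 stall=0 (-) EX@8 MEM@9 WB@10
I4 mul r3 <- r4,r5: IF@7 ID@8 stall=2 (RAW on I3.r5 (WB@10)) EX@11 MEM@12 WB@13

Answer: 13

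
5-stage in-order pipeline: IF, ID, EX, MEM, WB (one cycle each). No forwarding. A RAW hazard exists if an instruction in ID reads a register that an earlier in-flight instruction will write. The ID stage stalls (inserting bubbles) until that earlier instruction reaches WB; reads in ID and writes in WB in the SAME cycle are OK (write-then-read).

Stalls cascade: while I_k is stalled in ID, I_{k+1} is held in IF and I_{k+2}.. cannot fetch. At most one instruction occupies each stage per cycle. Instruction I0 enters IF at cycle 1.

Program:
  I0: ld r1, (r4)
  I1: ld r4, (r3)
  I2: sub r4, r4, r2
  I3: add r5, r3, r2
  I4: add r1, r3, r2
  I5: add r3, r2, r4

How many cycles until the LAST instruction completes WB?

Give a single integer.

I0 ld r1 <- r4: IF@1 ID@2 stall=0 (-) EX@3 MEM@4 WB@5
I1 ld r4 <- r3: IF@2 ID@3 stall=0 (-) EX@4 MEM@5 WB@6
I2 sub r4 <- r4,r2: IF@3 ID@4 stall=2 (RAW on I1.r4 (WB@6)) EX@7 MEM@8 WB@9
I3 add r5 <- r3,r2: IF@4 ID@7 stall=0 (-) EX@8 MEM@9 WB@10
I4 add r1 <- r3,r2: IF@7 ID@8 stall=0 (-) EX@9 MEM@10 WB@11
I5 add r3 <- r2,r4: IF@8 ID@9 stall=0 (-) EX@10 MEM@11 WB@12

Answer: 12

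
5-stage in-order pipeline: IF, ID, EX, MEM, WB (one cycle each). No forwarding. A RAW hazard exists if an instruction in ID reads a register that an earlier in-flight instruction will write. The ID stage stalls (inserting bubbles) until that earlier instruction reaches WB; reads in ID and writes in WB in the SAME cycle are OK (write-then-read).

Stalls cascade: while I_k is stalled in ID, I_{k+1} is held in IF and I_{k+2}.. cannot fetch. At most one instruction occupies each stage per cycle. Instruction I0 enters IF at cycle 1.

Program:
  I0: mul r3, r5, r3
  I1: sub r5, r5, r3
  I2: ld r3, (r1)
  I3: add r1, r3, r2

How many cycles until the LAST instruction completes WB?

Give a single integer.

I0 mul r3 <- r5,r3: IF@1 ID@2 stall=0 (-) EX@3 MEM@4 WB@5
I1 sub r5 <- r5,r3: IF@2 ID@3 stall=2 (RAW on I0.r3 (WB@5)) EX@6 MEM@7 WB@8
I2 ld r3 <- r1: IF@3 ID@6 stall=0 (-) EX@7 MEM@8 WB@9
I3 add r1 <- r3,r2: IF@6 ID@7 stall=2 (RAW on I2.r3 (WB@9)) EX@10 MEM@11 WB@12

Answer: 12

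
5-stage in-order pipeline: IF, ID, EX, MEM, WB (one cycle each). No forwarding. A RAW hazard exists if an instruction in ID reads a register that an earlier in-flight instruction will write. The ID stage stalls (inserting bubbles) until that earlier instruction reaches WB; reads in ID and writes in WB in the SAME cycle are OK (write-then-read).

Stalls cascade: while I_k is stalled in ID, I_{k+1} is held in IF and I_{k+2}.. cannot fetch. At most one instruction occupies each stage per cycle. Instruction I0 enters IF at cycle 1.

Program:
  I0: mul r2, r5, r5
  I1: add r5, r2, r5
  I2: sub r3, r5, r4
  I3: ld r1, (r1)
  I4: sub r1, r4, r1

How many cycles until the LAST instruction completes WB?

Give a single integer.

I0 mul r2 <- r5,r5: IF@1 ID@2 stall=0 (-) EX@3 MEM@4 WB@5
I1 add r5 <- r2,r5: IF@2 ID@3 stall=2 (RAW on I0.r2 (WB@5)) EX@6 MEM@7 WB@8
I2 sub r3 <- r5,r4: IF@3 ID@6 stall=2 (RAW on I1.r5 (WB@8)) EX@9 MEM@10 WB@11
I3 ld r1 <- r1: IF@6 ID@9 stall=0 (-) EX@10 MEM@11 WB@12
I4 sub r1 <- r4,r1: IF@9 ID@10 stall=2 (RAW on I3.r1 (WB@12)) EX@13 MEM@14 WB@15

Answer: 15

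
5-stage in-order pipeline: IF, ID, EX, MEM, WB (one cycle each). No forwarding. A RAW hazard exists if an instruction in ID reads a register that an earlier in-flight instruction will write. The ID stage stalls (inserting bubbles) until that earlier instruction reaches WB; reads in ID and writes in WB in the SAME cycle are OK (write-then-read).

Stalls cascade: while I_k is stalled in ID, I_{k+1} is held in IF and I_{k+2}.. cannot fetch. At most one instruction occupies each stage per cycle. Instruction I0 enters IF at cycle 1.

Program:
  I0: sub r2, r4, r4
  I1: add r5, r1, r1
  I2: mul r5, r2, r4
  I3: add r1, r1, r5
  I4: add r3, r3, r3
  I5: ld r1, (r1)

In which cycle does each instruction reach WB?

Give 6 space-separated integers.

Answer: 5 6 8 11 12 14

Derivation:
I0 sub r2 <- r4,r4: IF@1 ID@2 stall=0 (-) EX@3 MEM@4 WB@5
I1 add r5 <- r1,r1: IF@2 ID@3 stall=0 (-) EX@4 MEM@5 WB@6
I2 mul r5 <- r2,r4: IF@3 ID@4 stall=1 (RAW on I0.r2 (WB@5)) EX@6 MEM@7 WB@8
I3 add r1 <- r1,r5: IF@4 ID@6 stall=2 (RAW on I2.r5 (WB@8)) EX@9 MEM@10 WB@11
I4 add r3 <- r3,r3: IF@6 ID@9 stall=0 (-) EX@10 MEM@11 WB@12
I5 ld r1 <- r1: IF@9 ID@10 stall=1 (RAW on I3.r1 (WB@11)) EX@12 MEM@13 WB@14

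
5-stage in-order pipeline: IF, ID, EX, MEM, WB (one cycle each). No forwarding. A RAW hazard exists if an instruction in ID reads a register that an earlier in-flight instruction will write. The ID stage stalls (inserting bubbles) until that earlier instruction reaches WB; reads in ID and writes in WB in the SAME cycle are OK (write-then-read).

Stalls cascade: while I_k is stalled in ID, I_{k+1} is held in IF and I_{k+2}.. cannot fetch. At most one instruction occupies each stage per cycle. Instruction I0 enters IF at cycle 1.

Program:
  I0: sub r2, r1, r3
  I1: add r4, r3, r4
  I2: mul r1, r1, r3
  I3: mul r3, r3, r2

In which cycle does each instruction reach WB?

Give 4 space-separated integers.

I0 sub r2 <- r1,r3: IF@1 ID@2 stall=0 (-) EX@3 MEM@4 WB@5
I1 add r4 <- r3,r4: IF@2 ID@3 stall=0 (-) EX@4 MEM@5 WB@6
I2 mul r1 <- r1,r3: IF@3 ID@4 stall=0 (-) EX@5 MEM@6 WB@7
I3 mul r3 <- r3,r2: IF@4 ID@5 stall=0 (-) EX@6 MEM@7 WB@8

Answer: 5 6 7 8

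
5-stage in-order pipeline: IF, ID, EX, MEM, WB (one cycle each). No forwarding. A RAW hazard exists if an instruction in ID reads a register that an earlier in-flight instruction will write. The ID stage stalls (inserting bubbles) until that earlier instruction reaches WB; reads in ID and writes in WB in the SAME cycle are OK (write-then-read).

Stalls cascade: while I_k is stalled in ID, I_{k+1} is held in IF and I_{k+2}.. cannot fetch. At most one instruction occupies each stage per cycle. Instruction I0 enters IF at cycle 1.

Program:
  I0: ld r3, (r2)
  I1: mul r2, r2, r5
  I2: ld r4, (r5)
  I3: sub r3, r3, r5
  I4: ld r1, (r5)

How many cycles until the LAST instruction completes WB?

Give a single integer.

Answer: 9

Derivation:
I0 ld r3 <- r2: IF@1 ID@2 stall=0 (-) EX@3 MEM@4 WB@5
I1 mul r2 <- r2,r5: IF@2 ID@3 stall=0 (-) EX@4 MEM@5 WB@6
I2 ld r4 <- r5: IF@3 ID@4 stall=0 (-) EX@5 MEM@6 WB@7
I3 sub r3 <- r3,r5: IF@4 ID@5 stall=0 (-) EX@6 MEM@7 WB@8
I4 ld r1 <- r5: IF@5 ID@6 stall=0 (-) EX@7 MEM@8 WB@9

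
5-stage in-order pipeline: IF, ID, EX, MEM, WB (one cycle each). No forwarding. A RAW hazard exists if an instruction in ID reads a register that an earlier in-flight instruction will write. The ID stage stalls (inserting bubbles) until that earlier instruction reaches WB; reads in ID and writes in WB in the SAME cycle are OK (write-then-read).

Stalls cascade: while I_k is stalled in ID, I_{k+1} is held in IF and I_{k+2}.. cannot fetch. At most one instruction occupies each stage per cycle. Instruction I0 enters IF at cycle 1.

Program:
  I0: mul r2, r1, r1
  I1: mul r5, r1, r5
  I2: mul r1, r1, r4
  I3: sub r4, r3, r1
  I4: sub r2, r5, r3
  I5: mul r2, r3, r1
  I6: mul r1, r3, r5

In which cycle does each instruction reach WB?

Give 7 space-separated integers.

I0 mul r2 <- r1,r1: IF@1 ID@2 stall=0 (-) EX@3 MEM@4 WB@5
I1 mul r5 <- r1,r5: IF@2 ID@3 stall=0 (-) EX@4 MEM@5 WB@6
I2 mul r1 <- r1,r4: IF@3 ID@4 stall=0 (-) EX@5 MEM@6 WB@7
I3 sub r4 <- r3,r1: IF@4 ID@5 stall=2 (RAW on I2.r1 (WB@7)) EX@8 MEM@9 WB@10
I4 sub r2 <- r5,r3: IF@5 ID@8 stall=0 (-) EX@9 MEM@10 WB@11
I5 mul r2 <- r3,r1: IF@8 ID@9 stall=0 (-) EX@10 MEM@11 WB@12
I6 mul r1 <- r3,r5: IF@9 ID@10 stall=0 (-) EX@11 MEM@12 WB@13

Answer: 5 6 7 10 11 12 13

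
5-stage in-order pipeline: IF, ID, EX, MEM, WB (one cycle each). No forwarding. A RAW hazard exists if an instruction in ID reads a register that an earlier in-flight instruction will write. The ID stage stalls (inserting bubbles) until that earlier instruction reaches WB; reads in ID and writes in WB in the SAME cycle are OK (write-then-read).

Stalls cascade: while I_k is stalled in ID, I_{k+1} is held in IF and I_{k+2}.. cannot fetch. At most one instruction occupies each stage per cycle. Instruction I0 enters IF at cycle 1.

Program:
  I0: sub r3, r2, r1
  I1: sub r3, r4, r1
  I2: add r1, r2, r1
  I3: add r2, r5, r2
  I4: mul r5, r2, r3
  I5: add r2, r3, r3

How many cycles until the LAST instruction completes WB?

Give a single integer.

I0 sub r3 <- r2,r1: IF@1 ID@2 stall=0 (-) EX@3 MEM@4 WB@5
I1 sub r3 <- r4,r1: IF@2 ID@3 stall=0 (-) EX@4 MEM@5 WB@6
I2 add r1 <- r2,r1: IF@3 ID@4 stall=0 (-) EX@5 MEM@6 WB@7
I3 add r2 <- r5,r2: IF@4 ID@5 stall=0 (-) EX@6 MEM@7 WB@8
I4 mul r5 <- r2,r3: IF@5 ID@6 stall=2 (RAW on I3.r2 (WB@8)) EX@9 MEM@10 WB@11
I5 add r2 <- r3,r3: IF@6 ID@9 stall=0 (-) EX@10 MEM@11 WB@12

Answer: 12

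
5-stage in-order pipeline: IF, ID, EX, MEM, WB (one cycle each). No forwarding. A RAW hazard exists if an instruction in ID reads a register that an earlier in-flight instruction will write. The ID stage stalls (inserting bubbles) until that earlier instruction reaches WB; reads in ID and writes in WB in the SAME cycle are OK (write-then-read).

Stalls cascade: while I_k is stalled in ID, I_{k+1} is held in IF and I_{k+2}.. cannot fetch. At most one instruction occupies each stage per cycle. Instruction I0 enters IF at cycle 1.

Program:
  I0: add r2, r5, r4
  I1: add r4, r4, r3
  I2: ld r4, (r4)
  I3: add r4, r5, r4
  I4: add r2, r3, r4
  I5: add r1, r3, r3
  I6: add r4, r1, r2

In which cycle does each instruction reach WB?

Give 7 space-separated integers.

Answer: 5 6 9 12 15 16 19

Derivation:
I0 add r2 <- r5,r4: IF@1 ID@2 stall=0 (-) EX@3 MEM@4 WB@5
I1 add r4 <- r4,r3: IF@2 ID@3 stall=0 (-) EX@4 MEM@5 WB@6
I2 ld r4 <- r4: IF@3 ID@4 stall=2 (RAW on I1.r4 (WB@6)) EX@7 MEM@8 WB@9
I3 add r4 <- r5,r4: IF@4 ID@7 stall=2 (RAW on I2.r4 (WB@9)) EX@10 MEM@11 WB@12
I4 add r2 <- r3,r4: IF@7 ID@10 stall=2 (RAW on I3.r4 (WB@12)) EX@13 MEM@14 WB@15
I5 add r1 <- r3,r3: IF@10 ID@13 stall=0 (-) EX@14 MEM@15 WB@16
I6 add r4 <- r1,r2: IF@13 ID@14 stall=2 (RAW on I5.r1 (WB@16)) EX@17 MEM@18 WB@19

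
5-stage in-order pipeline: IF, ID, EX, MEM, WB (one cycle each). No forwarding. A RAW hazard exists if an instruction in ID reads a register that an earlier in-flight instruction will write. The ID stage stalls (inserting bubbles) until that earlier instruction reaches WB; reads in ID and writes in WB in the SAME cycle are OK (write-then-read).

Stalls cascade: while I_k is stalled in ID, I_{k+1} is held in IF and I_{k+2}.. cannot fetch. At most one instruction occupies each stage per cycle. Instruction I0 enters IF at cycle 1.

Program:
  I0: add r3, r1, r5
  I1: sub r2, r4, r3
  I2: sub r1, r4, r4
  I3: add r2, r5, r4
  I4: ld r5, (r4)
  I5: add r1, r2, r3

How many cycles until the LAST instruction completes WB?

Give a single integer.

I0 add r3 <- r1,r5: IF@1 ID@2 stall=0 (-) EX@3 MEM@4 WB@5
I1 sub r2 <- r4,r3: IF@2 ID@3 stall=2 (RAW on I0.r3 (WB@5)) EX@6 MEM@7 WB@8
I2 sub r1 <- r4,r4: IF@3 ID@6 stall=0 (-) EX@7 MEM@8 WB@9
I3 add r2 <- r5,r4: IF@6 ID@7 stall=0 (-) EX@8 MEM@9 WB@10
I4 ld r5 <- r4: IF@7 ID@8 stall=0 (-) EX@9 MEM@10 WB@11
I5 add r1 <- r2,r3: IF@8 ID@9 stall=1 (RAW on I3.r2 (WB@10)) EX@11 MEM@12 WB@13

Answer: 13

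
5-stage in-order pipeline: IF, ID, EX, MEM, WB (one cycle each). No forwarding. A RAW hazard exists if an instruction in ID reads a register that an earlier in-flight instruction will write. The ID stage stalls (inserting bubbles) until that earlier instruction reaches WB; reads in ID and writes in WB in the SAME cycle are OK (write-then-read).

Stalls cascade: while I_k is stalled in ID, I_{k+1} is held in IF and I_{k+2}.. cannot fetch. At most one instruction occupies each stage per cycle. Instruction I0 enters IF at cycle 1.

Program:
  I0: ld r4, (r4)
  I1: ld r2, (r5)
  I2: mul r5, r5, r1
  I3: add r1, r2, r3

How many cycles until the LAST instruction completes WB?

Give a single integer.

Answer: 9

Derivation:
I0 ld r4 <- r4: IF@1 ID@2 stall=0 (-) EX@3 MEM@4 WB@5
I1 ld r2 <- r5: IF@2 ID@3 stall=0 (-) EX@4 MEM@5 WB@6
I2 mul r5 <- r5,r1: IF@3 ID@4 stall=0 (-) EX@5 MEM@6 WB@7
I3 add r1 <- r2,r3: IF@4 ID@5 stall=1 (RAW on I1.r2 (WB@6)) EX@7 MEM@8 WB@9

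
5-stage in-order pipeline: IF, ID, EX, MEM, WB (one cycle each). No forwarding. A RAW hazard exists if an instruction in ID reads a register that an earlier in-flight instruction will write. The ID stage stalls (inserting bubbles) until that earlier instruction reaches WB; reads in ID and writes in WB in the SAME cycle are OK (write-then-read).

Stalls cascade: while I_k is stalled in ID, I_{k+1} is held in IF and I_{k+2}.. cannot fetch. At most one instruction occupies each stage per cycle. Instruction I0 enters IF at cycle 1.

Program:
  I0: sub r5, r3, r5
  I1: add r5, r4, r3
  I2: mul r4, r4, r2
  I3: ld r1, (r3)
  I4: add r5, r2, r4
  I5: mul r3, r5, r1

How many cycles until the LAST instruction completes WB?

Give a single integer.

Answer: 13

Derivation:
I0 sub r5 <- r3,r5: IF@1 ID@2 stall=0 (-) EX@3 MEM@4 WB@5
I1 add r5 <- r4,r3: IF@2 ID@3 stall=0 (-) EX@4 MEM@5 WB@6
I2 mul r4 <- r4,r2: IF@3 ID@4 stall=0 (-) EX@5 MEM@6 WB@7
I3 ld r1 <- r3: IF@4 ID@5 stall=0 (-) EX@6 MEM@7 WB@8
I4 add r5 <- r2,r4: IF@5 ID@6 stall=1 (RAW on I2.r4 (WB@7)) EX@8 MEM@9 WB@10
I5 mul r3 <- r5,r1: IF@6 ID@8 stall=2 (RAW on I4.r5 (WB@10)) EX@11 MEM@12 WB@13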